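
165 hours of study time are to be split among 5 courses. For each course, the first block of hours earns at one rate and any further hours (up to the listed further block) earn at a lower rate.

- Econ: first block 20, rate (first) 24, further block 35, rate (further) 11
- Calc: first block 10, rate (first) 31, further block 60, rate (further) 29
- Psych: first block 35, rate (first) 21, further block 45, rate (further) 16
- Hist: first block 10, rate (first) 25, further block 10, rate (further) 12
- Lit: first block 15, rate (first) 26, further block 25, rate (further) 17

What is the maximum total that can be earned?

Order all 10 blocks by rate: Calc/tier1 31 > Calc/tier2 29 > Lit/tier1 26 > Hist/tier1 25 > Econ/tier1 24 > Psych/tier1 21 > Lit/tier2 17 > Psych/tier2 16 > Hist/tier2 12 > Econ/tier2 11.
Calc tier1 at 31: fill all 10 — 155 left.
Calc/tier2 (29): +60 — 95 left.
Lit tier1 at 26: fill all 15 — 80 left.
Hist tier1 at 25: fill all 10 — 70 left.
Econ/tier1 (24): +20 — 50 left.
Psych/tier1 (21): +35 — 15 left.
15 remain; put them into Lit tier2 at 17.
Total = 31×10 + 29×60 + 26×15 + 25×10 + 24×20 + 21×35 + 17×15 = 4160.

4160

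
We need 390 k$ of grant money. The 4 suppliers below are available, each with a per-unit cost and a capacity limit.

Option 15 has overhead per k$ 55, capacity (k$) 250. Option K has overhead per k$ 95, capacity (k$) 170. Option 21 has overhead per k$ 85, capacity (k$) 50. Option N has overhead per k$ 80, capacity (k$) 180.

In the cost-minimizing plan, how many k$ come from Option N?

Fill from the cheapest supplier first.
Option 15 (55): use full 250 — 140 k$ to go.
Option N (80): take the remaining 140 — done.
Option 21, Option K: unused.

140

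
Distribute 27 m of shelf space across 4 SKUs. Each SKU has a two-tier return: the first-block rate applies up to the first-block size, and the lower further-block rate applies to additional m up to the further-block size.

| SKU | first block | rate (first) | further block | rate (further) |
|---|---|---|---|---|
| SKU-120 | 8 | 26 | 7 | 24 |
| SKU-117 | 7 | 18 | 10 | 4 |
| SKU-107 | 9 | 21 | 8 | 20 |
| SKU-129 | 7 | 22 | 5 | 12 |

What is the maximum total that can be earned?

635

Order all 8 blocks by rate: SKU-120/tier1 26 > SKU-120/tier2 24 > SKU-129/tier1 22 > SKU-107/tier1 21 > SKU-107/tier2 20 > SKU-117/tier1 18 > SKU-129/tier2 12 > SKU-117/tier2 4.
SKU-120/tier1 (26): +8 → 19 left.
SKU-120/tier2 (24): +7 → 12 left.
Fill SKU-129 tier1 block (7 at 22) → 5 left.
SKU-107/tier1: +5 of 9 at 21; pool empty.
Total = 26×8 + 24×7 + 22×7 + 21×5 = 635.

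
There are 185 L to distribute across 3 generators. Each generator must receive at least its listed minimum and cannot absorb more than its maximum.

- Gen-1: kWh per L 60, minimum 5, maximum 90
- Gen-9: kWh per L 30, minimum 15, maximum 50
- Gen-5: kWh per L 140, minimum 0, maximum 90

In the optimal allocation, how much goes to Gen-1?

80

Meeting every minimum uses 5+15+0 = 20 L, leaving 165.
Rank by kWh per L: Gen-5 140 > Gen-1 60 > Gen-9 30.
Give Gen-5 90 more to hit its cap of 90 → 75 left.
Gen-1: +75 (room for 85) → 80. Pool exhausted.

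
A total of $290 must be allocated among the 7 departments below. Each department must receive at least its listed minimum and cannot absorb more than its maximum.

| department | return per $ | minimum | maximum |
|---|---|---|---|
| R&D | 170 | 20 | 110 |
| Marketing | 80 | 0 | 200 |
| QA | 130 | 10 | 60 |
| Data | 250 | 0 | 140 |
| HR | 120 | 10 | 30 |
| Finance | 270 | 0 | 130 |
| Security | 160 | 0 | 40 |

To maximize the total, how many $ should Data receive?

Meeting every minimum uses 20+0+10+0+10+0+0 = 40 $, leaving 250.
Order the departments by return per $: Finance 270 > Data 250 > R&D 170 > Security 160 > QA 130 > HR 120 > Marketing 80.
Finance takes 130 more to reach its cap of 130 → 120 left.
Data has room for 140 more but only 120 remain, so it gets 120.

120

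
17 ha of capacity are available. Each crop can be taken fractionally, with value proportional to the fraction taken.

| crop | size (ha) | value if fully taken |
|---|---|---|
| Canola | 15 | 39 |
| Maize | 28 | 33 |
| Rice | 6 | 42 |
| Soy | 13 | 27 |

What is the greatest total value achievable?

70.6

Sort by value density: Rice 42/6≈7, Canola 39/15≈2.6, Soy 27/13≈2.08, Maize 33/28≈1.18.
All 6 ha of Rice fit (value 42) ; 11 remain.
Only 11 ha remain; take 11/15 of Canola for value 39×11/15 = 28.6.
Total value = 70.6.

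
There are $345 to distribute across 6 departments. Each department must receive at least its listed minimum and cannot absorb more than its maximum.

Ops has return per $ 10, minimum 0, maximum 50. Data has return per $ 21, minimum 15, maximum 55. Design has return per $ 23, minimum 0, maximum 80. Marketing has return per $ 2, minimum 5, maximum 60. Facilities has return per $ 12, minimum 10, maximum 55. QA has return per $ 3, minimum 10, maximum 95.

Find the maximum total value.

4460

Meeting every minimum uses 0+15+0+5+10+10 = 40 $, leaving 305.
Highest return per $ first: Design 23 > Data 21 > Facilities 12 > Ops 10 > QA 3 > Marketing 2.
Design: +80 to 80 (cap) ; 225 left.
Data takes 40 more to reach its cap of 55 ; 185 left.
Facilities: +45 to 55 (cap) ; 140 left.
Ops takes 50 more to reach its cap of 50 ; 90 left.
QA takes 85 more to reach its cap of 95 ; 5 left.
Only 5 left; Marketing takes them to reach 10.
Total = 10×50 + 21×55 + 23×80 + 2×10 + 12×55 + 3×95 = 4460.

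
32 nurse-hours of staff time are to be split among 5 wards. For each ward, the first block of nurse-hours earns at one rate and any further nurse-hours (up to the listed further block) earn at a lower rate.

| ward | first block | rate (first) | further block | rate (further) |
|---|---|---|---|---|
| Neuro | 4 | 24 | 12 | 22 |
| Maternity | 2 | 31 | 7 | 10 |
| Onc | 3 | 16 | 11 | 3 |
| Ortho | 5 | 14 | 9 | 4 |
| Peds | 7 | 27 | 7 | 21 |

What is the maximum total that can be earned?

Treat each block as its own option and order by rate: Maternity/first 31 > Peds/first 27 > Neuro/first 24 > Neuro/second 22 > Peds/second 21 > Onc/first 16 > Ortho/first 14 > Maternity/second 10 > Ortho/second 4 > Onc/second 3.
Maternity first at 31: fill all 2 → 30 left.
Peds first at 27: fill all 7 → 23 left.
Neuro/first (24): +4 → 19 left.
Neuro/second (22): +12 → 7 left.
Peds second at 21: fill all 7 → 0 left.
Total = 31×2 + 27×7 + 24×4 + 22×12 + 21×7 = 758.

758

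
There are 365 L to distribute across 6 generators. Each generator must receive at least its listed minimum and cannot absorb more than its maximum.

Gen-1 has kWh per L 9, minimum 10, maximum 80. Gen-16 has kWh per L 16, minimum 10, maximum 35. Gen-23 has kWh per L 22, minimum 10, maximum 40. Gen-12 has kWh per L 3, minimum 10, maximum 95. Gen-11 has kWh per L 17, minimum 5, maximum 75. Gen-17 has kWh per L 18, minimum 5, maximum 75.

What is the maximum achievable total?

4965

Meeting every minimum uses 10+10+10+10+5+5 = 50 L, leaving 315.
Rank by kWh per L: Gen-23 22 > Gen-17 18 > Gen-11 17 > Gen-16 16 > Gen-1 9 > Gen-12 3.
Give Gen-23 30 more to hit its cap of 40 — 285 left.
Give Gen-17 70 more to hit its cap of 75 — 215 left.
Give Gen-11 70 more to hit its cap of 75 — 145 left.
Gen-16: +25 to 35 (cap) — 120 left.
Gen-1 takes 70 more to reach its cap of 80 — 50 left.
Only 50 left; Gen-12 takes them to reach 60.
Total = 9×80 + 16×35 + 22×40 + 3×60 + 17×75 + 18×75 = 4965.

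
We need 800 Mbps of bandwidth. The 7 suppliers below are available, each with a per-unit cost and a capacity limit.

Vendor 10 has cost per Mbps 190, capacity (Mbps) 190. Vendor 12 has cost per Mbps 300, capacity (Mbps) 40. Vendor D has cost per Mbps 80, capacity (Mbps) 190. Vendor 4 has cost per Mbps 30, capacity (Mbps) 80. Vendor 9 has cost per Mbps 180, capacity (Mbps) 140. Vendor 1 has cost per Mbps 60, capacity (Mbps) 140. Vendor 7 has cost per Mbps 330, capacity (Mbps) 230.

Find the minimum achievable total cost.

Cheapest first:
Vendor 4 at 30: take all 80 Mbps — 720 still needed.
Vendor 1 at 60: take all 140 Mbps — 580 still needed.
Take 190 from Vendor D at 80 — need 390 more.
Vendor 9 at 180: take all 140 Mbps — 250 still needed.
Vendor 10 (190): use full 190 — 60 Mbps to go.
Vendor 12 (300): use full 40 — 20 Mbps to go.
Take 20 from Vendor 7 at 330 to finish.
Cost = 80×30 + 140×60 + 190×80 + 140×180 + 190×190 + 40×300 + 20×330 = 105900.

105900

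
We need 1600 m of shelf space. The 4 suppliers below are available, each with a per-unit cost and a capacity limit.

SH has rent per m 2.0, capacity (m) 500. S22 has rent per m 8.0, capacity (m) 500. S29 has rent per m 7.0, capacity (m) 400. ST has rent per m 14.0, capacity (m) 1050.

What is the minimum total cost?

Use suppliers in increasing cost order.
SH at 2.0: take all 500 m — 1100 still needed.
Take 400 from S29 at 7.0 — need 700 more.
Take 500 from S22 at 8.0 — need 200 more.
ST (14.0): take the remaining 200 — done.
Cost = 500×2.0 + 400×7.0 + 500×8.0 + 200×14.0 = 10600.

10600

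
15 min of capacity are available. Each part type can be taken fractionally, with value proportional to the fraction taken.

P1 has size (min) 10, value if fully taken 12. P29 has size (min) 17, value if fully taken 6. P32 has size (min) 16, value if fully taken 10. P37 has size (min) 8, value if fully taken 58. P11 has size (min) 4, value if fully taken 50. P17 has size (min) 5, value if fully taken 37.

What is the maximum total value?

130.5

Rank by value-to-size ratio: P11 50/4≈12.5, P17 37/5≈7.4, P37 58/8≈7.25, P1 12/10≈1.2, P32 10/16≈0.625, P29 6/17≈0.353.
Take all of P11 (4 min, value 50) → 11 min left.
All 5 min of P17 fit (value 37) → 6 remain.
Only 6 min remain; take 6/8 of P37 for value 58×6/8 = 43.5.
Total value = 130.5.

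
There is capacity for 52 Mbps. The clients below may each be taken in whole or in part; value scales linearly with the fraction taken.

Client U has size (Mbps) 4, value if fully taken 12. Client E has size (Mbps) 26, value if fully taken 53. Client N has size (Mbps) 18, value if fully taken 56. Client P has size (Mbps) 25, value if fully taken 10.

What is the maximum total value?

Sort by value density: Client N 56/18≈3.11, Client U 12/4≈3, Client E 53/26≈2.04, Client P 10/25≈0.4.
All 18 Mbps of Client N fit (value 56) ; 34 remain.
All 4 Mbps of Client U fit (value 12) ; 30 remain.
All 26 Mbps of Client E fit (value 53) ; 4 remain.
4 Mbps left: a 4/25 share of Client P gives 10×4/25 = 1.6.
Total value = 122.6.

122.6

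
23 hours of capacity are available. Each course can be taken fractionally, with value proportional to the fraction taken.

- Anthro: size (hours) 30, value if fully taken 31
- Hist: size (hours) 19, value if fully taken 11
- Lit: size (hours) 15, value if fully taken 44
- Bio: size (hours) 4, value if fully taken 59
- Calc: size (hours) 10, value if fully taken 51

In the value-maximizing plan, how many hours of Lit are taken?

Rank by value-to-size ratio: Bio 59/4≈14.8, Calc 51/10≈5.1, Lit 44/15≈2.93, Anthro 31/30≈1.03, Hist 11/19≈0.579.
Bio: take in full, 4 hours for value 59 — 19 left.
All 10 hours of Calc fit (value 51) — 9 remain.
9 hours left: a 9/15 share of Lit gives 44×9/15 = 26.4.

9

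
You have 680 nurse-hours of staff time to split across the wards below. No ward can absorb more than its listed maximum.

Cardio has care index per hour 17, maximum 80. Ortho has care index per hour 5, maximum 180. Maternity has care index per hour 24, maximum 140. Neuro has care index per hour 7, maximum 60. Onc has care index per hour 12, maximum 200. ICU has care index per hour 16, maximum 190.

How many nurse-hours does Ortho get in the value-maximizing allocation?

Rank by care index per hour: Maternity 24 > Cardio 17 > ICU 16 > Onc 12 > Neuro 7 > Ortho 5.
Maternity takes 140 to reach its cap of 140 → 540 left.
Cardio takes 80 to reach its cap of 80 → 460 left.
ICU: +190 to 190 (cap) → 270 left.
Onc: +200 to 200 (cap) → 70 left.
Neuro takes 60 to reach its cap of 60 → 10 left.
Ortho has room for 180 but only 10 remain, so it gets 10.

10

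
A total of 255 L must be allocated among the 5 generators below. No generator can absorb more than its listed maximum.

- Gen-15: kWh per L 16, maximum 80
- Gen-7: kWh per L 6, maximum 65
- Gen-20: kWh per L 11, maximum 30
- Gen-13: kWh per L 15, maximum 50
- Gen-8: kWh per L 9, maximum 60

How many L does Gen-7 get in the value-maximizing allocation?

35

Order the generators by kWh per L: Gen-15 16 > Gen-13 15 > Gen-20 11 > Gen-8 9 > Gen-7 6.
Gen-15: +80 to 80 (cap) ; 175 left.
Gen-13 takes 50 to reach its cap of 50 ; 125 left.
Gen-20: +30 to 30 (cap) ; 95 left.
Gen-8: +60 to 60 (cap) ; 35 left.
Only 35 left; Gen-7 takes them to reach 35.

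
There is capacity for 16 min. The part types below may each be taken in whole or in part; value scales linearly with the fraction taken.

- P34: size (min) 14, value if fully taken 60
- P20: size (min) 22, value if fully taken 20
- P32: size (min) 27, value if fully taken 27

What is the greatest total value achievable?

Best value per unit of size first: P34 60/14≈4.29, P32 27/27≈1, P20 20/22≈0.909.
All 14 min of P34 fit (value 60) — 2 remain.
2 min left: a 2/27 share of P32 gives 27×2/27 = 2.
Total value = 62.

62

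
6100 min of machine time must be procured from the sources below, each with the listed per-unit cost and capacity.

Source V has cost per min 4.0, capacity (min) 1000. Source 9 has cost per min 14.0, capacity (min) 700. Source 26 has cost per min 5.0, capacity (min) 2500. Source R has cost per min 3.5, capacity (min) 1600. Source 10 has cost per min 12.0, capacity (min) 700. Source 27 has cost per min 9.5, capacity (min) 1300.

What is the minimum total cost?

Cheapest first:
Source R (3.5): use full 1600 ; 4500 min to go.
Source V at 4.0: take all 1000 min ; 3500 still needed.
Source 26 (5.0): use full 2500 ; 1000 min to go.
Source 27 at 9.5: take 1000 of its 1300 ; requirement met.
Source 10, Source 9: unused.
Cost = 1600×3.5 + 1000×4.0 + 2500×5.0 + 1000×9.5 = 31600.

31600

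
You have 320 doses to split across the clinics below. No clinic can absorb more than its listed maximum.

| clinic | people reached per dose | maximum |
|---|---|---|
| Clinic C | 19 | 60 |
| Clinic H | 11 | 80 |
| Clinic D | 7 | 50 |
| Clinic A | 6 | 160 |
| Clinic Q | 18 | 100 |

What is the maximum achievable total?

4350

Highest people reached per dose first: Clinic C 19 > Clinic Q 18 > Clinic H 11 > Clinic D 7 > Clinic A 6.
Clinic C takes 60 to reach its cap of 60 — 260 left.
Clinic Q: +100 to 100 (cap) — 160 left.
Clinic H: +80 to 80 (cap) — 80 left.
Clinic D takes 50 to reach its cap of 50 — 30 left.
Clinic A has room for 160 but only 30 remain, so it gets 30.
Total = 19×60 + 11×80 + 7×50 + 6×30 + 18×100 = 4350.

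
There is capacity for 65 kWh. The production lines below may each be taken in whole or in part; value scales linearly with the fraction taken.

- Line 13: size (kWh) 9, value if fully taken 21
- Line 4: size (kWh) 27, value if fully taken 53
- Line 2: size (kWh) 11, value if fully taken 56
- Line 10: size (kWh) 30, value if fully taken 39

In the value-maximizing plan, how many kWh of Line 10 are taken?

18

Best value per unit of size first: Line 2 56/11≈5.09, Line 13 21/9≈2.33, Line 4 53/27≈1.96, Line 10 39/30≈1.3.
All 11 kWh of Line 2 fit (value 56) — 54 remain.
Line 13: take in full, 9 kWh for value 21 — 45 left.
All 27 kWh of Line 4 fit (value 53) — 18 remain.
Only 18 kWh remain; take 18/30 of Line 10 for value 39×18/30 = 23.4.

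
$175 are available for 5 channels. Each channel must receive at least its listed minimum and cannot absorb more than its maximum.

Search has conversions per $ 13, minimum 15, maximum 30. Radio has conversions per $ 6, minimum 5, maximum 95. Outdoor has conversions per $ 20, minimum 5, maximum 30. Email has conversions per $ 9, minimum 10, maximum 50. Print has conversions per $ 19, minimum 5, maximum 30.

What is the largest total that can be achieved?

Meeting every minimum uses 15+5+5+10+5 = 40 $, leaving 135.
Highest conversions per $ first: Outdoor 20 > Print 19 > Search 13 > Email 9 > Radio 6.
Outdoor: +25 to 30 (cap) → 110 left.
Print takes 25 more to reach its cap of 30 → 85 left.
Search takes 15 more to reach its cap of 30 → 70 left.
Give Email 40 more to hit its cap of 50 → 30 left.
Radio has room for 90 more but only 30 remain, so it gets 35.
Total = 13×30 + 6×35 + 20×30 + 9×50 + 19×30 = 2220.

2220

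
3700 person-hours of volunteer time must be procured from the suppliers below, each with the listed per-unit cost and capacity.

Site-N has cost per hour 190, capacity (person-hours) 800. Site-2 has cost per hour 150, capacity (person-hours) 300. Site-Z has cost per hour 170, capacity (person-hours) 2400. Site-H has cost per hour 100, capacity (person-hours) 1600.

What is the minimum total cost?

511000

Fill from the cheapest supplier first.
Site-H (100): use full 1600 — 2100 person-hours to go.
Site-2 (150): use full 300 — 1800 person-hours to go.
Take 1800 from Site-Z at 170 to finish.
Site-N: unused.
Cost = 1600×100 + 300×150 + 1800×170 = 511000.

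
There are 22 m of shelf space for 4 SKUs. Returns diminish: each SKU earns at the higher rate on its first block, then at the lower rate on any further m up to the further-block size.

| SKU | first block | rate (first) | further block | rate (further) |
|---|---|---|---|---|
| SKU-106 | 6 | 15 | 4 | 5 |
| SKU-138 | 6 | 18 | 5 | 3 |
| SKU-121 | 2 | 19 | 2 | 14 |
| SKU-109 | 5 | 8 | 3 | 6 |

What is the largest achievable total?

310

Rank every tier by rate: SKU-121/first 19 > SKU-138/first 18 > SKU-106/first 15 > SKU-121/second 14 > SKU-109/first 8 > SKU-109/second 6 > SKU-106/second 5 > SKU-138/second 3.
Fill SKU-121 first block (2 at 19) — 20 left.
SKU-138/first (18): +6 — 14 left.
Fill SKU-106 first block (6 at 15) — 8 left.
Fill SKU-121 second block (2 at 14) — 6 left.
SKU-109/first (8): +5 — 1 left.
SKU-109/second: +1 of 3 at 6; pool empty.
Total = 19×2 + 18×6 + 15×6 + 14×2 + 8×5 + 6×1 = 310.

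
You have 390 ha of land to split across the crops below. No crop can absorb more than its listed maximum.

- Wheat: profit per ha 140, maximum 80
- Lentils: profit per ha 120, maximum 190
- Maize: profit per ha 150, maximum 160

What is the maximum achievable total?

Highest profit per ha first: Maize 150 > Wheat 140 > Lentils 120.
Maize: +160 to 160 (cap) — 230 left.
Give Wheat 80 to hit its cap of 80 — 150 left.
Only 150 left; Lentils takes them to reach 150.
Total = 140×80 + 120×150 + 150×160 = 53200.

53200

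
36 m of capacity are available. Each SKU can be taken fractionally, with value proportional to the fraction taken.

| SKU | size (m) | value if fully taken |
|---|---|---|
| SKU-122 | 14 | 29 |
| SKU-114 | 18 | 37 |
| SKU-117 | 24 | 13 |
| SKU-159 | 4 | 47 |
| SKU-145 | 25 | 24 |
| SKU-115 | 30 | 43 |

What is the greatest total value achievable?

Rank by value-to-size ratio: SKU-159 47/4≈11.8, SKU-122 29/14≈2.07, SKU-114 37/18≈2.06, SKU-115 43/30≈1.43, SKU-145 24/25≈0.96, SKU-117 13/24≈0.542.
All 4 m of SKU-159 fit (value 47) — 32 remain.
All 14 m of SKU-122 fit (value 29) — 18 remain.
Take all of SKU-114 (18 m, value 37) — 0 m left.
Total value = 113.

113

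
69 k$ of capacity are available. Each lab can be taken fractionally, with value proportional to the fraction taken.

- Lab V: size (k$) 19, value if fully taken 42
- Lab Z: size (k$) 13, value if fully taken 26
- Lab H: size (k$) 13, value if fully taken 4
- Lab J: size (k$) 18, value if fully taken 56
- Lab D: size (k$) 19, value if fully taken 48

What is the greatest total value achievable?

Best value per unit of size first: Lab J 56/18≈3.11, Lab D 48/19≈2.53, Lab V 42/19≈2.21, Lab Z 26/13≈2, Lab H 4/13≈0.308.
All 18 k$ of Lab J fit (value 56) → 51 remain.
Lab D: take in full, 19 k$ for value 48 → 32 left.
Lab V: take in full, 19 k$ for value 42 → 13 left.
All 13 k$ of Lab Z fit (value 26) → 0 remain.
Total value = 172.

172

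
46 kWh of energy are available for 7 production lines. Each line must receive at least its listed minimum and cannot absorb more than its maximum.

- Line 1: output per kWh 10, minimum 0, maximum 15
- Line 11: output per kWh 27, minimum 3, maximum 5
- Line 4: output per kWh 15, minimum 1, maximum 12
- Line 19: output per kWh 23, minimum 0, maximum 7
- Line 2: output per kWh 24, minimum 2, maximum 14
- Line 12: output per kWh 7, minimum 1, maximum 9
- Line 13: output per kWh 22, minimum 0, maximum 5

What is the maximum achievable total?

949

Meeting every minimum uses 0+3+1+0+2+1+0 = 7 kWh, leaving 39.
Highest output per kWh first: Line 11 27 > Line 2 24 > Line 19 23 > Line 13 22 > Line 4 15 > Line 1 10 > Line 12 7.
Line 11: +2 to 5 (cap) ; 37 left.
Line 2: +12 to 14 (cap) ; 25 left.
Line 19 takes 7 more to reach its cap of 7 ; 18 left.
Line 13: +5 to 5 (cap) ; 13 left.
Line 4 takes 11 more to reach its cap of 12 ; 2 left.
Line 1: +2 (room for 15) → 2. Pool exhausted.
Total = 10×2 + 27×5 + 15×12 + 23×7 + 24×14 + 7×1 + 22×5 = 949.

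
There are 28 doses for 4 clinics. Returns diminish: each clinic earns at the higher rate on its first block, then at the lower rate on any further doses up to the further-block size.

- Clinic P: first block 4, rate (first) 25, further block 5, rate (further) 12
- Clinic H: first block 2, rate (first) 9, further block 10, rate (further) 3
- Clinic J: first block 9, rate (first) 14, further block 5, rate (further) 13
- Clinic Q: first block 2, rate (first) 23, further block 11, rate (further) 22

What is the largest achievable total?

540

Rank every tier by rate: Clinic P/T1 25 > Clinic Q/T1 23 > Clinic Q/T2 22 > Clinic J/T1 14 > Clinic J/T2 13 > Clinic P/T2 12 > Clinic H/T1 9 > Clinic H/T2 3.
Fill Clinic P T1 block (4 at 25) → 24 left.
Fill Clinic Q T1 block (2 at 23) → 22 left.
Clinic Q T2 at 22: fill all 11 → 11 left.
Fill Clinic J T1 block (9 at 14) → 2 left.
Clinic J T2 at 13: only 2 left, fill 2.
Total = 25×4 + 23×2 + 22×11 + 14×9 + 13×2 = 540.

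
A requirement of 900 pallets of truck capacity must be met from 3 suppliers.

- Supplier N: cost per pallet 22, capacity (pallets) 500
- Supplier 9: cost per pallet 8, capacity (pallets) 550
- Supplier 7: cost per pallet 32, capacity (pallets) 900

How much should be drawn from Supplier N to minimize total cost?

350

Fill from the cheapest supplier first.
Supplier 9 (8): use full 550 — 350 pallets to go.
Supplier N (22): take the remaining 350 — done.
Supplier 7: unused.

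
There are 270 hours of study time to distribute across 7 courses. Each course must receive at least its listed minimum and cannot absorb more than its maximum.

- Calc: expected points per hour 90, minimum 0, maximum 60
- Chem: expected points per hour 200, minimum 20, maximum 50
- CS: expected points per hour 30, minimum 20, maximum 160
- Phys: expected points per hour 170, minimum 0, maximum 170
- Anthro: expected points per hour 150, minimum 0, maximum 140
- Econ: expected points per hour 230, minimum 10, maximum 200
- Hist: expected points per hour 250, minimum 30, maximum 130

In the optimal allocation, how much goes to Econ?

100

Meeting every minimum uses 0+20+20+0+0+10+30 = 80 hours, leaving 190.
Order the courses by expected points per hour: Hist 250 > Econ 230 > Chem 200 > Phys 170 > Anthro 150 > Calc 90 > CS 30.
Hist: +100 to 130 (cap) ; 90 left.
Only 90 left; Econ takes them to reach 100.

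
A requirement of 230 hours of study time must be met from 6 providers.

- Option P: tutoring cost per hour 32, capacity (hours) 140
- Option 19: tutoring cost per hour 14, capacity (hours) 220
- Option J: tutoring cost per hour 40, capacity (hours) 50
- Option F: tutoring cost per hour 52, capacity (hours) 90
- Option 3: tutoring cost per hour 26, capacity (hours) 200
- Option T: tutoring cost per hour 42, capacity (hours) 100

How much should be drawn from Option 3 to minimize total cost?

10

Cheapest first:
Take 220 from Option 19 at 14 → need 10 more.
Option 3 at 26: take 10 of its 200 → requirement met.
Option P, Option J, Option T, Option F: unused.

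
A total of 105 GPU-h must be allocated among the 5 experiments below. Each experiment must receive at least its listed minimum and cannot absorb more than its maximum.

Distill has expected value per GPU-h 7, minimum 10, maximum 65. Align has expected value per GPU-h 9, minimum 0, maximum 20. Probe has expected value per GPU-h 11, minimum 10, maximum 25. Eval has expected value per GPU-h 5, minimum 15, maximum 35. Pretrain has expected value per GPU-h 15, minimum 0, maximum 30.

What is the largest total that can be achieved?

1085

Meeting every minimum uses 10+0+10+15+0 = 35 GPU-h, leaving 70.
Highest expected value per GPU-h first: Pretrain 15 > Probe 11 > Align 9 > Distill 7 > Eval 5.
Pretrain takes 30 more to reach its cap of 30 → 40 left.
Give Probe 15 more to hit its cap of 25 → 25 left.
Align takes 20 more to reach its cap of 20 → 5 left.
Distill: +5 (room for 55) → 15. Pool exhausted.
Total = 7×15 + 9×20 + 11×25 + 5×15 + 15×30 = 1085.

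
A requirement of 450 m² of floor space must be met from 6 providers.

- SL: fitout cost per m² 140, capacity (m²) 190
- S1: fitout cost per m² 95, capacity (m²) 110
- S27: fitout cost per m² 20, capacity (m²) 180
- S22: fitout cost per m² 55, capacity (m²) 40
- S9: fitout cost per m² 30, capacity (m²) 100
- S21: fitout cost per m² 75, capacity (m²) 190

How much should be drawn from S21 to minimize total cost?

Cheapest first:
S27 (20): use full 180 — 270 m² to go.
S9 (30): use full 100 — 170 m² to go.
S22 (55): use full 40 — 130 m² to go.
Take 130 from S21 at 75 to finish.
S1, SL: unused.

130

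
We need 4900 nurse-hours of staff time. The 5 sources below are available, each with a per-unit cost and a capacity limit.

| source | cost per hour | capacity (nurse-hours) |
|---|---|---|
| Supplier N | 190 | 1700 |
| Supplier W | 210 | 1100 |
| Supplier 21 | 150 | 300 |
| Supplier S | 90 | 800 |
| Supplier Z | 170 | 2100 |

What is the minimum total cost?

Use sources in increasing cost order.
Supplier S at 90: take all 800 nurse-hours ; 4100 still needed.
Take 300 from Supplier 21 at 150 ; need 3800 more.
Supplier Z (170): use full 2100 ; 1700 nurse-hours to go.
Supplier N at 190: take all 1700 nurse-hours ; 0 still needed.
Supplier W: unused.
Cost = 800×90 + 300×150 + 2100×170 + 1700×190 = 797000.

797000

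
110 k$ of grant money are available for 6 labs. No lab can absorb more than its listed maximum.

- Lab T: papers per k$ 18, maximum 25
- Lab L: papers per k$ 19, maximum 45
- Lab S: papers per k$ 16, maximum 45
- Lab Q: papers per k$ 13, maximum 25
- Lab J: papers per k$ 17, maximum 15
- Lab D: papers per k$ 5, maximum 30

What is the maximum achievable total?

Order the labs by papers per k$: Lab L 19 > Lab T 18 > Lab J 17 > Lab S 16 > Lab Q 13 > Lab D 5.
Give Lab L 45 to hit its cap of 45 ; 65 left.
Give Lab T 25 to hit its cap of 25 ; 40 left.
Give Lab J 15 to hit its cap of 15 ; 25 left.
Lab S has room for 45 but only 25 remain, so it gets 25.
Total = 18×25 + 19×45 + 16×25 + 17×15 = 1960.

1960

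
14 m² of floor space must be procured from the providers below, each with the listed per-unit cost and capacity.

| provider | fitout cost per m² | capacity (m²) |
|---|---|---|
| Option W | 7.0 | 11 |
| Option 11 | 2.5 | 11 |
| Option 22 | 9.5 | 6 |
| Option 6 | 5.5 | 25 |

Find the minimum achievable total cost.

44

Use providers in increasing cost order.
Option 11 at 2.5: take all 11 m² — 3 still needed.
Take 3 from Option 6 at 5.5 to finish.
Option W, Option 22: unused.
Cost = 11×2.5 + 3×5.5 = 44.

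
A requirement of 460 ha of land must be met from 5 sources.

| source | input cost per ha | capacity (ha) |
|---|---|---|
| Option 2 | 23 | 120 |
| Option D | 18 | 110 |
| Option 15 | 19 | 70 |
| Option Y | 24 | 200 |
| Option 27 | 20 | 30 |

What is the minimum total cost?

9790

Use sources in increasing cost order.
Option D at 18: take all 110 ha ; 350 still needed.
Take 70 from Option 15 at 19 ; need 280 more.
Option 27 at 20: take all 30 ha ; 250 still needed.
Option 2 at 23: take all 120 ha ; 130 still needed.
Option Y (24): take the remaining 130 ; done.
Cost = 110×18 + 70×19 + 30×20 + 120×23 + 130×24 = 9790.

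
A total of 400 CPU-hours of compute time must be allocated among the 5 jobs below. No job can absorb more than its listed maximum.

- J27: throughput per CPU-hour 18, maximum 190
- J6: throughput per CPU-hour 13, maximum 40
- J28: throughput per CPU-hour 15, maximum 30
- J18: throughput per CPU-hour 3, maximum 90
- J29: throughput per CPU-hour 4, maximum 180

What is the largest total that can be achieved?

4950

Highest throughput per CPU-hour first: J27 18 > J28 15 > J6 13 > J29 4 > J18 3.
Give J27 190 to hit its cap of 190 → 210 left.
J28 takes 30 to reach its cap of 30 → 180 left.
J6 takes 40 to reach its cap of 40 → 140 left.
J29: +140 (room for 180) → 140. Pool exhausted.
Total = 18×190 + 13×40 + 15×30 + 4×140 = 4950.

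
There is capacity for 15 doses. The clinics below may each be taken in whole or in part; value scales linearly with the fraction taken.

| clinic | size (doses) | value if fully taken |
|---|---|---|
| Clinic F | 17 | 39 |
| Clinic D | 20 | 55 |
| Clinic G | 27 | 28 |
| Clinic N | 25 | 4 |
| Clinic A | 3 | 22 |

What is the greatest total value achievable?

55

Sort by value density: Clinic A 22/3≈7.33, Clinic D 55/20≈2.75, Clinic F 39/17≈2.29, Clinic G 28/27≈1.04, Clinic N 4/25≈0.16.
All 3 doses of Clinic A fit (value 22) ; 12 remain.
Fill the last 12 doses with part of Clinic D: 12/20 of it earns 33.
Total value = 55.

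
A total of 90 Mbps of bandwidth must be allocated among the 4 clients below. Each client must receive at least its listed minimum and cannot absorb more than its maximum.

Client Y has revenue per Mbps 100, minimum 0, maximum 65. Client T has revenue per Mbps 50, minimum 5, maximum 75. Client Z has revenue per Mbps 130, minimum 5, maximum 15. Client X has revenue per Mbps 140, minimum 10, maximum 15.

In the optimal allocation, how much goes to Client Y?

55

Meeting every minimum uses 0+5+5+10 = 20 Mbps, leaving 70.
Order the clients by revenue per Mbps: Client X 140 > Client Z 130 > Client Y 100 > Client T 50.
Client X takes 5 more to reach its cap of 15 ; 65 left.
Client Z takes 10 more to reach its cap of 15 ; 55 left.
Client Y: +55 (room for 65) → 55. Pool exhausted.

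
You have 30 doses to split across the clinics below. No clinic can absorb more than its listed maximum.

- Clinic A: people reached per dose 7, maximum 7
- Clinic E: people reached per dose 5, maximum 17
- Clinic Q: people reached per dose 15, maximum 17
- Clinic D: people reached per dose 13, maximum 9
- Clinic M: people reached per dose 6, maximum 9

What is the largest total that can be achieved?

Order the clinics by people reached per dose: Clinic Q 15 > Clinic D 13 > Clinic A 7 > Clinic M 6 > Clinic E 5.
Clinic Q: +17 to 17 (cap) → 13 left.
Clinic D takes 9 to reach its cap of 9 → 4 left.
Only 4 left; Clinic A takes them to reach 4.
Total = 7×4 + 15×17 + 13×9 = 400.

400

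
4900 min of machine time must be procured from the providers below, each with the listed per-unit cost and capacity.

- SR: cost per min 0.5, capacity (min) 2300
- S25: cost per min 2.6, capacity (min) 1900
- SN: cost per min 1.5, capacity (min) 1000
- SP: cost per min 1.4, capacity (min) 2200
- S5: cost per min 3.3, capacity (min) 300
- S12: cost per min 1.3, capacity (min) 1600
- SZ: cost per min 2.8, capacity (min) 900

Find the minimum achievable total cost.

4630

Cheapest first:
SR at 0.5: take all 2300 min → 2600 still needed.
Take 1600 from S12 at 1.3 → need 1000 more.
SP at 1.4: take 1000 of its 2200 → requirement met.
SN, S25, SZ, S5: unused.
Cost = 2300×0.5 + 1600×1.3 + 1000×1.4 = 4630.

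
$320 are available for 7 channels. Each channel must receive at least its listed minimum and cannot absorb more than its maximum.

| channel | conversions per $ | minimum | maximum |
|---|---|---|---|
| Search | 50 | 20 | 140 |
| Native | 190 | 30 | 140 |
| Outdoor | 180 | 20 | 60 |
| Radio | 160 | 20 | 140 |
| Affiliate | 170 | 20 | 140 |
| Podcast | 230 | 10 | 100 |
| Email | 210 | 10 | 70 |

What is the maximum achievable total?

Meeting every minimum uses 20+30+20+20+20+10+10 = 130 $, leaving 190.
Rank by conversions per $: Podcast 230 > Email 210 > Native 190 > Outdoor 180 > Affiliate 170 > Radio 160 > Search 50.
Podcast: +90 to 100 (cap) ; 100 left.
Email: +60 to 70 (cap) ; 40 left.
Native: +40 (room for 110) → 70. Pool exhausted.
Total = 50×20 + 190×70 + 180×20 + 160×20 + 170×20 + 230×100 + 210×70 = 62200.

62200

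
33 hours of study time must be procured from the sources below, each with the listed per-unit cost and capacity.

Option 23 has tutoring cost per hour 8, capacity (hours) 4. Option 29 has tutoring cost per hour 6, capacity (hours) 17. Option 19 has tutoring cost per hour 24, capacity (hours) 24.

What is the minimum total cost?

Use sources in increasing cost order.
Take 17 from Option 29 at 6 → need 16 more.
Option 23 (8): use full 4 → 12 hours to go.
Option 19 (24): take the remaining 12 → done.
Cost = 17×6 + 4×8 + 12×24 = 422.

422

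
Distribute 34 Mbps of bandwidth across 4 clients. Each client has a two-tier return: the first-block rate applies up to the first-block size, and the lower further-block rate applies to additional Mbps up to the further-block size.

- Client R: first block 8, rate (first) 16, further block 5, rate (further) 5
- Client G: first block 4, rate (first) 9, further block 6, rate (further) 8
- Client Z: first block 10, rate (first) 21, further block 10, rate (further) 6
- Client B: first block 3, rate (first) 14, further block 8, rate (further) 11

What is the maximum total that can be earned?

Rank every tier by rate: Client Z/T1 21 > Client R/T1 16 > Client B/T1 14 > Client B/T2 11 > Client G/T1 9 > Client G/T2 8 > Client Z/T2 6 > Client R/T2 5.
Client Z T1 at 21: fill all 10 ; 24 left.
Client R/T1 (16): +8 ; 16 left.
Client B/T1 (14): +3 ; 13 left.
Client B T2 at 11: fill all 8 ; 5 left.
Client G/T1 (9): +4 ; 1 left.
Client G/T2: +1 of 6 at 8; pool empty.
Total = 21×10 + 16×8 + 14×3 + 11×8 + 9×4 + 8×1 = 512.

512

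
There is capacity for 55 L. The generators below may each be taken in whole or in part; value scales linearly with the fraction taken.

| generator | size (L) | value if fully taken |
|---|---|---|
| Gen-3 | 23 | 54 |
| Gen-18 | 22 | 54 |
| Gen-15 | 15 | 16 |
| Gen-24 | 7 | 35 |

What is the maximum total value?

Sort by value density: Gen-24 35/7≈5, Gen-18 54/22≈2.45, Gen-3 54/23≈2.35, Gen-15 16/15≈1.07.
All 7 L of Gen-24 fit (value 35) — 48 remain.
All 22 L of Gen-18 fit (value 54) — 26 remain.
Gen-3: take in full, 23 L for value 54 — 3 left.
Only 3 L remain; take 3/15 of Gen-15 for value 16×3/15 = 3.2.
Total value = 146.2.

146.2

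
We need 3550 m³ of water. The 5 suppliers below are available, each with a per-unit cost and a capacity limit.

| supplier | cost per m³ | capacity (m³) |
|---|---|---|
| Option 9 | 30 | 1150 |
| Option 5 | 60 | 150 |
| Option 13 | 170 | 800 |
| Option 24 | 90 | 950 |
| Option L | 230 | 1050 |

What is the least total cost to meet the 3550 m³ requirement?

380000

Use suppliers in increasing cost order.
Option 9 at 30: take all 1150 m³ — 2400 still needed.
Option 5 (60): use full 150 — 2250 m³ to go.
Option 24 (90): use full 950 — 1300 m³ to go.
Option 13 (170): use full 800 — 500 m³ to go.
Take 500 from Option L at 230 to finish.
Cost = 1150×30 + 150×60 + 950×90 + 800×170 + 500×230 = 380000.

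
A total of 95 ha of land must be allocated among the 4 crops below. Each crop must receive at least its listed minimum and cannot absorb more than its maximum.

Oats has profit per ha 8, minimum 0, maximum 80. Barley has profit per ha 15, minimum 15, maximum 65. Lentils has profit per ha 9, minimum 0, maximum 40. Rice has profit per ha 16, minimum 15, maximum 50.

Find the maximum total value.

1475

Meeting every minimum uses 0+15+0+15 = 30 ha, leaving 65.
Rank by profit per ha: Rice 16 > Barley 15 > Lentils 9 > Oats 8.
Give Rice 35 more to hit its cap of 50 — 30 left.
Barley has room for 50 more but only 30 remain, so it gets 45.
Total = 15×45 + 16×50 = 1475.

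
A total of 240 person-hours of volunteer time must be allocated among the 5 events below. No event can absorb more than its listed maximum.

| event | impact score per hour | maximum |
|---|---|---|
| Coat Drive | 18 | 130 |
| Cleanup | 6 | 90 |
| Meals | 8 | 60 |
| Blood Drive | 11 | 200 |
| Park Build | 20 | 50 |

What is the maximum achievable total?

4000

Rank by impact score per hour: Park Build 20 > Coat Drive 18 > Blood Drive 11 > Meals 8 > Cleanup 6.
Park Build: +50 to 50 (cap) ; 190 left.
Coat Drive takes 130 to reach its cap of 130 ; 60 left.
Blood Drive has room for 200 but only 60 remain, so it gets 60.
Total = 18×130 + 11×60 + 20×50 = 4000.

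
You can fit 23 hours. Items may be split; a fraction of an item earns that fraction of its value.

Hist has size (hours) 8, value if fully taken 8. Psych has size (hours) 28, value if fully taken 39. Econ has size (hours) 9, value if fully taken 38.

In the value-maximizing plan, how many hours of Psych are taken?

14

Best value per unit of size first: Econ 38/9≈4.22, Psych 39/28≈1.39, Hist 8/8≈1.
All 9 hours of Econ fit (value 38) → 14 remain.
14 hours left: a 14/28 share of Psych gives 39×14/28 = 19.5.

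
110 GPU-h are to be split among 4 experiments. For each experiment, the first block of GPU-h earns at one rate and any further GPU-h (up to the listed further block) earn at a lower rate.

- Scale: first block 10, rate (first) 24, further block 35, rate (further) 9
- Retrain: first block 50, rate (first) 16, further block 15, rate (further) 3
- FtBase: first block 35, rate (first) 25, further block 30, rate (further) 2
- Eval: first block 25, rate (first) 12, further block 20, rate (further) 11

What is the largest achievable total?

Order all 8 blocks by rate: FtBase/tier1 25 > Scale/tier1 24 > Retrain/tier1 16 > Eval/tier1 12 > Eval/tier2 11 > Scale/tier2 9 > Retrain/tier2 3 > FtBase/tier2 2.
FtBase tier1 at 25: fill all 35 ; 75 left.
Fill Scale tier1 block (10 at 24) ; 65 left.
Retrain tier1 at 16: fill all 50 ; 15 left.
15 remain; put them into Eval tier1 at 12.
Total = 25×35 + 24×10 + 16×50 + 12×15 = 2095.

2095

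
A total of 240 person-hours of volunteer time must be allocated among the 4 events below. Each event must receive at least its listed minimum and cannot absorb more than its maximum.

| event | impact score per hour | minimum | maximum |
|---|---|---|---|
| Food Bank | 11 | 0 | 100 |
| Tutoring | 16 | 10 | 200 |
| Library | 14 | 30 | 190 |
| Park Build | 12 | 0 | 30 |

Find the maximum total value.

Meeting every minimum uses 0+10+30+0 = 40 person-hours, leaving 200.
Order the events by impact score per hour: Tutoring 16 > Library 14 > Park Build 12 > Food Bank 11.
Tutoring: +190 to 200 (cap) → 10 left.
Library: +10 (room for 160) → 40. Pool exhausted.
Total = 16×200 + 14×40 = 3760.

3760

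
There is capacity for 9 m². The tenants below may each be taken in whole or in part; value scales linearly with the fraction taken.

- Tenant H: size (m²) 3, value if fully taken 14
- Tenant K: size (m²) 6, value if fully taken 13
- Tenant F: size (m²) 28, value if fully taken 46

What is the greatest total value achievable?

27

Sort by value density: Tenant H 14/3≈4.67, Tenant K 13/6≈2.17, Tenant F 46/28≈1.64.
All 3 m² of Tenant H fit (value 14) — 6 remain.
All 6 m² of Tenant K fit (value 13) — 0 remain.
Total value = 27.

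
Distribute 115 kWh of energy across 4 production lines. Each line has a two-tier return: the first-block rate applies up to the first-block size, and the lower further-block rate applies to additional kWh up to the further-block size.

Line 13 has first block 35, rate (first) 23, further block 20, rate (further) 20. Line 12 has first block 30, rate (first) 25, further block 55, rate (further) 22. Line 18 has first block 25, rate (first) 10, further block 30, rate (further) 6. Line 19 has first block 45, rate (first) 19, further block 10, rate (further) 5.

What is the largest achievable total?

2655

Rank every tier by rate: Line 12/T1 25 > Line 13/T1 23 > Line 12/T2 22 > Line 13/T2 20 > Line 19/T1 19 > Line 18/T1 10 > Line 18/T2 6 > Line 19/T2 5.
Line 12 T1 at 25: fill all 30 — 85 left.
Line 13 T1 at 23: fill all 35 — 50 left.
Line 12 T2 at 22: only 50 left, fill 50.
Total = 25×30 + 23×35 + 22×50 = 2655.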